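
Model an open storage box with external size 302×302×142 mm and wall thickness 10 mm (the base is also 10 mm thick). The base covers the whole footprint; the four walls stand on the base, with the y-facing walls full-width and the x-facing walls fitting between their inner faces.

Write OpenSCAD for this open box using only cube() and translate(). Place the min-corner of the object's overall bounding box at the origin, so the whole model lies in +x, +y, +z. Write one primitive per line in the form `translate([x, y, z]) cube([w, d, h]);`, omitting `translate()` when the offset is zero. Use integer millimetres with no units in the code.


cube([302, 302, 10]);
translate([0, 0, 10]) cube([302, 10, 132]);
translate([0, 292, 10]) cube([302, 10, 132]);
translate([0, 10, 10]) cube([10, 282, 132]);
translate([292, 10, 10]) cube([10, 282, 132]);


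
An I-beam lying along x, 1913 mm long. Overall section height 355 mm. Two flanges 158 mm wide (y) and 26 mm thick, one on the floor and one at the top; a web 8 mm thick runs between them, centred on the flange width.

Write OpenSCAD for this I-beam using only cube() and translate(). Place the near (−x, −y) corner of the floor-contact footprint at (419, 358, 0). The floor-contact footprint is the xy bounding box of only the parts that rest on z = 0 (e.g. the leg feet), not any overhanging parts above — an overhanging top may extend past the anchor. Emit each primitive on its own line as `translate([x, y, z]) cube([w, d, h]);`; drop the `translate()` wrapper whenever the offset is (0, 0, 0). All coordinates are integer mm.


translate([419, 358, 0]) cube([1913, 158, 26]);
translate([419, 433, 26]) cube([1913, 8, 303]);
translate([419, 358, 329]) cube([1913, 158, 26]);


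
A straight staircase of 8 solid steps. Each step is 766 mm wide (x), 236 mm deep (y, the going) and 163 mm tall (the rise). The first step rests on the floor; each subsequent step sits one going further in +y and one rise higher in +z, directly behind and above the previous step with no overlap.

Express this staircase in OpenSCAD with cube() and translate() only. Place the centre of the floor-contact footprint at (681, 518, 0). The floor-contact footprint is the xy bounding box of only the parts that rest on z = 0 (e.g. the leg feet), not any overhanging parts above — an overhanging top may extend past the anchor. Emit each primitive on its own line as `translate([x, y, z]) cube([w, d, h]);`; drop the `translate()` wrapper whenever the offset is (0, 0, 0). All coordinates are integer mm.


translate([298, 400, 0]) cube([766, 236, 163]);
translate([298, 636, 163]) cube([766, 236, 163]);
translate([298, 872, 326]) cube([766, 236, 163]);
translate([298, 1108, 489]) cube([766, 236, 163]);
translate([298, 1344, 652]) cube([766, 236, 163]);
translate([298, 1580, 815]) cube([766, 236, 163]);
translate([298, 1816, 978]) cube([766, 236, 163]);
translate([298, 2052, 1141]) cube([766, 236, 163]);


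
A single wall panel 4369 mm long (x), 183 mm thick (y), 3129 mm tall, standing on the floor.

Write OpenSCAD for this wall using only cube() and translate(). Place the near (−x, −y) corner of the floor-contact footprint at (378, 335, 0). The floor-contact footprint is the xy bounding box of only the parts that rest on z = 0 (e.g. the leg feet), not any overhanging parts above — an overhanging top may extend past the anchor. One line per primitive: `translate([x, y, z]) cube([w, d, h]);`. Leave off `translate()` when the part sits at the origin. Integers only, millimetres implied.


translate([378, 335, 0]) cube([4369, 183, 3129]);


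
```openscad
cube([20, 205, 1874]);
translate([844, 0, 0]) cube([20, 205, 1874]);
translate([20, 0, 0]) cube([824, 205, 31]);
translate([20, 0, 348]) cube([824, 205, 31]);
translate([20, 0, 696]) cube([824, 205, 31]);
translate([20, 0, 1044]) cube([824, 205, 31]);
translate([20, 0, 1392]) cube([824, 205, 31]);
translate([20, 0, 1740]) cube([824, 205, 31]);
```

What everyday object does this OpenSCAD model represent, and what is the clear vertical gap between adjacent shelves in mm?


A bookshelf. The clear shelf gap is 317 mm.

Two tall side panels with 6 horizontal boards between them — a bookshelf. The first two shelf undersides are at z = 0 and z = 348; with shelf thickness 31, the clear gap is 348 − 0 − 31 = 317 mm.


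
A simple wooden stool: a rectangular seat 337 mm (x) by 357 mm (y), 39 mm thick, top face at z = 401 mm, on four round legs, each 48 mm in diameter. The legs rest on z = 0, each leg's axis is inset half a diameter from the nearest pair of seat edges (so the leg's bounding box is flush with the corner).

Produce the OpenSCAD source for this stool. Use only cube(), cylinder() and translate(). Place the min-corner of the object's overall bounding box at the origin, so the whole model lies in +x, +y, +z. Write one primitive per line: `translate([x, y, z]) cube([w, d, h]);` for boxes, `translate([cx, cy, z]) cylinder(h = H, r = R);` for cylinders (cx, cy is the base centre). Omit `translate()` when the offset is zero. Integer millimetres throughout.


translate([0, 0, 362]) cube([337, 357, 39]);
translate([24, 24, 0]) cylinder(h = 362, r = 24);
translate([313, 24, 0]) cylinder(h = 362, r = 24);
translate([24, 333, 0]) cylinder(h = 362, r = 24);
translate([313, 333, 0]) cylinder(h = 362, r = 24);


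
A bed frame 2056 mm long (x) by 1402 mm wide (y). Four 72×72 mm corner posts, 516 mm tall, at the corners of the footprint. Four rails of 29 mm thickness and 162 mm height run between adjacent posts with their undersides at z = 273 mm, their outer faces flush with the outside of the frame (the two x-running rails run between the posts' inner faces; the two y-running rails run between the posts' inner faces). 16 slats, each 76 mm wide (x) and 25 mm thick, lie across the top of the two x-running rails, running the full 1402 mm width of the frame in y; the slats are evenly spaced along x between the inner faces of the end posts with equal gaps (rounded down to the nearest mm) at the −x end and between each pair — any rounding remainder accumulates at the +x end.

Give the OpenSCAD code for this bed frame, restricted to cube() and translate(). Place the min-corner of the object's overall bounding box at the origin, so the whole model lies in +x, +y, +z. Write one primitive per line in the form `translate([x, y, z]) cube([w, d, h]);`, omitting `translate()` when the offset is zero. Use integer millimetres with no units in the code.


// slat z = rail_z + rail_h = 273 + 162 = 435
// slat gap = ⌊(1912 − 16·76) / 17⌋ = 40
cube([72, 72, 516]);
translate([0, 1330, 0]) cube([72, 72, 516]);
translate([1984, 0, 0]) cube([72, 72, 516]);
translate([1984, 1330, 0]) cube([72, 72, 516]);
translate([72, 0, 273]) cube([1912, 29, 162]);
translate([72, 1373, 273]) cube([1912, 29, 162]);
translate([0, 72, 273]) cube([29, 1258, 162]);
translate([2027, 72, 273]) cube([29, 1258, 162]);
translate([112, 0, 435]) cube([76, 1402, 25]);
translate([228, 0, 435]) cube([76, 1402, 25]);
translate([344, 0, 435]) cube([76, 1402, 25]);
translate([460, 0, 435]) cube([76, 1402, 25]);
translate([576, 0, 435]) cube([76, 1402, 25]);
translate([692, 0, 435]) cube([76, 1402, 25]);
translate([808, 0, 435]) cube([76, 1402, 25]);
translate([924, 0, 435]) cube([76, 1402, 25]);
translate([1040, 0, 435]) cube([76, 1402, 25]);
translate([1156, 0, 435]) cube([76, 1402, 25]);
translate([1272, 0, 435]) cube([76, 1402, 25]);
translate([1388, 0, 435]) cube([76, 1402, 25]);
translate([1504, 0, 435]) cube([76, 1402, 25]);
translate([1620, 0, 435]) cube([76, 1402, 25]);
translate([1736, 0, 435]) cube([76, 1402, 25]);
translate([1852, 0, 435]) cube([76, 1402, 25]);


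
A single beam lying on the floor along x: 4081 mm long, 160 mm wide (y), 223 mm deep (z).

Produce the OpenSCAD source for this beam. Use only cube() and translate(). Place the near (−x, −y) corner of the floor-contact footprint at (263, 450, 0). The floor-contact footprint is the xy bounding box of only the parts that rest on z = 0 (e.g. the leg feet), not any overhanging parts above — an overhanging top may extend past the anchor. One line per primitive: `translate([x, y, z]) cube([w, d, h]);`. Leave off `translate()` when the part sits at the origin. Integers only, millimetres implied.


translate([263, 450, 0]) cube([4081, 160, 223]);


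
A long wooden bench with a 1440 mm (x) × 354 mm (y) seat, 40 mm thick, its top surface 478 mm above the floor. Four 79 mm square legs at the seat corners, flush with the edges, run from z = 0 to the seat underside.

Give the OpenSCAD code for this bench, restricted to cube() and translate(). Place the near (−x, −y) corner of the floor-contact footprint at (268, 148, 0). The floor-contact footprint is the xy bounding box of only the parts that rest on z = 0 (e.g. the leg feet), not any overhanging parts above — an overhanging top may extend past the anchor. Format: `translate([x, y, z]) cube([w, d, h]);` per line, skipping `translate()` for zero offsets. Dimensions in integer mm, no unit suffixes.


translate([268, 148, 438]) cube([1440, 354, 40]);
translate([268, 148, 0]) cube([79, 79, 438]);
translate([268, 423, 0]) cube([79, 79, 438]);
translate([1629, 148, 0]) cube([79, 79, 438]);
translate([1629, 423, 0]) cube([79, 79, 438]);


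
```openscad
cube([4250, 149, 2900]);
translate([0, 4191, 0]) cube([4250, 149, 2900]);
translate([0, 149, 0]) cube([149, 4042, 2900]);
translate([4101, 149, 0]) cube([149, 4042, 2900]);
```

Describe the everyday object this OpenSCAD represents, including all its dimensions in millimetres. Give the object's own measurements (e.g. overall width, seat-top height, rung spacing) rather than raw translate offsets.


The wall frame of a small rectangular building: four walls, each 2900 mm tall and 149 mm thick, enclosing a footprint 4250 mm (x) by 4340 mm (y) outside-to-outside, with no floor or roof. The front and back walls (the −y and +y sides) span the full width; the two side walls fit between them.


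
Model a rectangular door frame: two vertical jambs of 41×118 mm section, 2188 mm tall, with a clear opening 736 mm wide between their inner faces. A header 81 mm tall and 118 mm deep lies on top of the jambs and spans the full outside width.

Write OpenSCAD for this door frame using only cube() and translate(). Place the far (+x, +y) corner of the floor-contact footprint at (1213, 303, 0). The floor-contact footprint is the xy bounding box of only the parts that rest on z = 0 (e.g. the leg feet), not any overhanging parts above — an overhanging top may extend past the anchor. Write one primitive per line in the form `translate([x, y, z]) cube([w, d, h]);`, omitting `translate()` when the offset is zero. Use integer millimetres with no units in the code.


translate([395, 185, 0]) cube([41, 118, 2188]);
translate([1172, 185, 0]) cube([41, 118, 2188]);
translate([395, 185, 2188]) cube([818, 118, 81]);


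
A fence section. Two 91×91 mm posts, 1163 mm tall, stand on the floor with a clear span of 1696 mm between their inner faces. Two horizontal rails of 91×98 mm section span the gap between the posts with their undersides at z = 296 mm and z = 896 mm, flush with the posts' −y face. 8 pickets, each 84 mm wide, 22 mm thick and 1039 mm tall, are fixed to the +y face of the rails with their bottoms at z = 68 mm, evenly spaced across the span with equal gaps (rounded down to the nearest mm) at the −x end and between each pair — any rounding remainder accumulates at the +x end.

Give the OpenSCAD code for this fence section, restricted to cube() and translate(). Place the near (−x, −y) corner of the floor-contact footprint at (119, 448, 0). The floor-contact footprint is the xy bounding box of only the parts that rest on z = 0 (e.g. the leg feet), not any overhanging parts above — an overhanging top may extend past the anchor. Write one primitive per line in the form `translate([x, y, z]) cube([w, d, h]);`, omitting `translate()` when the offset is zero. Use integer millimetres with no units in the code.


translate([119, 448, 0]) cube([91, 91, 1163]);
translate([1906, 448, 0]) cube([91, 91, 1163]);
translate([210, 448, 296]) cube([1696, 91, 98]);
translate([210, 448, 896]) cube([1696, 91, 98]);
translate([323, 539, 68]) cube([84, 22, 1039]);
translate([520, 539, 68]) cube([84, 22, 1039]);
translate([717, 539, 68]) cube([84, 22, 1039]);
translate([914, 539, 68]) cube([84, 22, 1039]);
translate([1111, 539, 68]) cube([84, 22, 1039]);
translate([1308, 539, 68]) cube([84, 22, 1039]);
translate([1505, 539, 68]) cube([84, 22, 1039]);
translate([1702, 539, 68]) cube([84, 22, 1039]);


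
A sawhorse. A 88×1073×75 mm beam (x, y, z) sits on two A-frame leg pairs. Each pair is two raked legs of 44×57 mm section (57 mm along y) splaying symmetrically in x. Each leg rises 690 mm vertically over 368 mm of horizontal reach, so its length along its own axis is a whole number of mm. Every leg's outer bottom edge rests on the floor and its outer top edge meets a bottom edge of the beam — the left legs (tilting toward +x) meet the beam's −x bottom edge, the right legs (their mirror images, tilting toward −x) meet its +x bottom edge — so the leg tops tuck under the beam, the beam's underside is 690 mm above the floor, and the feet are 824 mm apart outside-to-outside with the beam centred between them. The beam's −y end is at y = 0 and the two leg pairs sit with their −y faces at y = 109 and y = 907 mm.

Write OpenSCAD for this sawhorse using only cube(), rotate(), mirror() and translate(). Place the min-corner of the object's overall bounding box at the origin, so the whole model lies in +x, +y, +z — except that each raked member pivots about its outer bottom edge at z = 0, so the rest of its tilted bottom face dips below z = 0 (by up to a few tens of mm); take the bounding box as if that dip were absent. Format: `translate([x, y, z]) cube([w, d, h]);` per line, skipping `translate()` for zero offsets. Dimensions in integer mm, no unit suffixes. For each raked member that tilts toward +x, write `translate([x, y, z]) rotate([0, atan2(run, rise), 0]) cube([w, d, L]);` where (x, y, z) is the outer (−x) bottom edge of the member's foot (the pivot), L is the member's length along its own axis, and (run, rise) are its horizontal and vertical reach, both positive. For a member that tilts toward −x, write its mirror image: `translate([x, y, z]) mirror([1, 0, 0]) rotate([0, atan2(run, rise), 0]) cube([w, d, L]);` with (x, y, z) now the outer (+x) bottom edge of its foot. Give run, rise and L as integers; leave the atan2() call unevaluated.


translate([368, 0, 690]) cube([88, 1073, 75]);
translate([0, 109, 0]) rotate([0, atan2(368, 690), 0]) cube([44, 57, 782]);
translate([824, 109, 0]) mirror([1, 0, 0]) rotate([0, atan2(368, 690), 0]) cube([44, 57, 782]);
translate([0, 907, 0]) rotate([0, atan2(368, 690), 0]) cube([44, 57, 782]);
translate([824, 907, 0]) mirror([1, 0, 0]) rotate([0, atan2(368, 690), 0]) cube([44, 57, 782]);


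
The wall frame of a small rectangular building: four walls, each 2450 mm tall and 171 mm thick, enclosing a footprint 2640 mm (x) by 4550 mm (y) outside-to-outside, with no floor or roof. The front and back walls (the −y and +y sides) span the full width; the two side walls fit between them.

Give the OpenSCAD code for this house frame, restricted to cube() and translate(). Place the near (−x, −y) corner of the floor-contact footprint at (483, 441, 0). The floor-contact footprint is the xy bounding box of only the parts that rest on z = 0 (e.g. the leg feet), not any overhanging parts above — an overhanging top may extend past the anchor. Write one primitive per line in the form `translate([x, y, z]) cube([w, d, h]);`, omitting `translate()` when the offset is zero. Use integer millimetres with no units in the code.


translate([483, 441, 0]) cube([2640, 171, 2450]);
translate([483, 4820, 0]) cube([2640, 171, 2450]);
translate([483, 612, 0]) cube([171, 4208, 2450]);
translate([2952, 612, 0]) cube([171, 4208, 2450]);


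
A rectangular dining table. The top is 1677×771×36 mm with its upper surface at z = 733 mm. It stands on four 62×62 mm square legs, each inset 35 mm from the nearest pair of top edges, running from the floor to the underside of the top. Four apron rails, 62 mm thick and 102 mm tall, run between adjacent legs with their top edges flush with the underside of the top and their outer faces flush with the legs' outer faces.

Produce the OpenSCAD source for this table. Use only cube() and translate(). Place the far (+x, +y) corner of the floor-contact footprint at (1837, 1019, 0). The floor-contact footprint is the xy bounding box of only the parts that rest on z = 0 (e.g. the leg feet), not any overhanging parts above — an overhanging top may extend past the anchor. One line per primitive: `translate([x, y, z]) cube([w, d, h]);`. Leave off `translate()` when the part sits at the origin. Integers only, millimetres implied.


// leg_h = 733 - 36 = 697
// apron z = 697 - 102 = 595
translate([195, 283, 697]) cube([1677, 771, 36]);
translate([230, 318, 0]) cube([62, 62, 697]);
translate([1775, 318, 0]) cube([62, 62, 697]);
translate([230, 957, 0]) cube([62, 62, 697]);
translate([1775, 957, 0]) cube([62, 62, 697]);
translate([292, 318, 595]) cube([1483, 62, 102]);
translate([292, 957, 595]) cube([1483, 62, 102]);
translate([230, 380, 595]) cube([62, 577, 102]);
translate([1775, 380, 595]) cube([62, 577, 102]);


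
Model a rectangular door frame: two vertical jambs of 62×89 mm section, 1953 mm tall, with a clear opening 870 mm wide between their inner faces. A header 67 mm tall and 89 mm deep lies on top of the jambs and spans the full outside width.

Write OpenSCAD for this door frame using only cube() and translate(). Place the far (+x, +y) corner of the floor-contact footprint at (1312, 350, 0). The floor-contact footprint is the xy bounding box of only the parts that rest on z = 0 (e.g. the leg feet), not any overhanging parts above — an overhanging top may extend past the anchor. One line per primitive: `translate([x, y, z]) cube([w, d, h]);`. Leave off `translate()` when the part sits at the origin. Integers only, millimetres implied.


translate([318, 261, 0]) cube([62, 89, 1953]);
translate([1250, 261, 0]) cube([62, 89, 1953]);
translate([318, 261, 1953]) cube([994, 89, 67]);


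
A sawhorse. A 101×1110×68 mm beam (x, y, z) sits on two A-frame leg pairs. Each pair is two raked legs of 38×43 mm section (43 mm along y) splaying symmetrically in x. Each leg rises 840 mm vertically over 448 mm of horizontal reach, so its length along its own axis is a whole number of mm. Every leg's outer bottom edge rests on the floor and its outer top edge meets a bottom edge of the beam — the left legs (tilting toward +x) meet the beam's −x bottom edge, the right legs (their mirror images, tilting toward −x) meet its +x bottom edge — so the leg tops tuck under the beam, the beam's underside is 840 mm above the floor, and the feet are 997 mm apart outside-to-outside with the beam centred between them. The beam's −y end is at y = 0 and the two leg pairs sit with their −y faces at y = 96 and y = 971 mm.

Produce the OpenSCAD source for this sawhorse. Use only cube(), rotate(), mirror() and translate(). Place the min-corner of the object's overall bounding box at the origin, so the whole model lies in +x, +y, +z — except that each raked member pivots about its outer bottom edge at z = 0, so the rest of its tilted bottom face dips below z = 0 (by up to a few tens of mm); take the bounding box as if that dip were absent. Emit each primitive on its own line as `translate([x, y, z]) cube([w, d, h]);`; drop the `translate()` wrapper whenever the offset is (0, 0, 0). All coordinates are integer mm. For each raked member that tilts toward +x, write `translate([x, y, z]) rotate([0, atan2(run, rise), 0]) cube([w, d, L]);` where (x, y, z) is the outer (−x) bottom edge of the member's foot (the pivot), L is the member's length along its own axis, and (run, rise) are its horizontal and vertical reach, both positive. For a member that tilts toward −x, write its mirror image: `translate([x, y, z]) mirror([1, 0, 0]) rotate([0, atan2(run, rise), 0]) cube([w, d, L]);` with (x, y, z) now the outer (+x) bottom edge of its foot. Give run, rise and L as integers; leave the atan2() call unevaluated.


translate([448, 0, 840]) cube([101, 1110, 68]);
translate([0, 96, 0]) rotate([0, atan2(448, 840), 0]) cube([38, 43, 952]);
translate([997, 96, 0]) mirror([1, 0, 0]) rotate([0, atan2(448, 840), 0]) cube([38, 43, 952]);
translate([0, 971, 0]) rotate([0, atan2(448, 840), 0]) cube([38, 43, 952]);
translate([997, 971, 0]) mirror([1, 0, 0]) rotate([0, atan2(448, 840), 0]) cube([38, 43, 952]);


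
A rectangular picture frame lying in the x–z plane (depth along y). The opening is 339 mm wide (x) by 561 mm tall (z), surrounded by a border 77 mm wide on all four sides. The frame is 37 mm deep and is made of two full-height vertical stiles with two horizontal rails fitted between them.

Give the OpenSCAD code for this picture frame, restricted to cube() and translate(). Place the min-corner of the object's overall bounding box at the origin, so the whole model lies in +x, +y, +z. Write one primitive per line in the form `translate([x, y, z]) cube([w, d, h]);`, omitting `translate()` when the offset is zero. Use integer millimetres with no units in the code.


cube([77, 37, 715]);
translate([416, 0, 0]) cube([77, 37, 715]);
translate([77, 0, 0]) cube([339, 37, 77]);
translate([77, 0, 638]) cube([339, 37, 77]);


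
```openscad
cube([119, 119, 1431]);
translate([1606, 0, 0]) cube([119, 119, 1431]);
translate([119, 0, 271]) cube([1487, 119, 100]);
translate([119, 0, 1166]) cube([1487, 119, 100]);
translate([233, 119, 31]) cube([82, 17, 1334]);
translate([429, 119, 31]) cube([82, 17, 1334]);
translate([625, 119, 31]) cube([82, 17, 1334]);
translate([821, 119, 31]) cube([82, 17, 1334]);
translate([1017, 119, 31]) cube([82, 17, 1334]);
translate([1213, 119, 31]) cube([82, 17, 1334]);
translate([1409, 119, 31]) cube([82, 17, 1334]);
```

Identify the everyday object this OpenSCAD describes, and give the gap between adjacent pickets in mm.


A fence section. The picket gap is 114 mm.

Two posts, two rails, 7 pickets — a fence section. Span 1487 mm holds 7 pickets of 82 mm with 8 equal gaps: ⌊(1487 − 7·82) / 8⌋ = 114 mm.


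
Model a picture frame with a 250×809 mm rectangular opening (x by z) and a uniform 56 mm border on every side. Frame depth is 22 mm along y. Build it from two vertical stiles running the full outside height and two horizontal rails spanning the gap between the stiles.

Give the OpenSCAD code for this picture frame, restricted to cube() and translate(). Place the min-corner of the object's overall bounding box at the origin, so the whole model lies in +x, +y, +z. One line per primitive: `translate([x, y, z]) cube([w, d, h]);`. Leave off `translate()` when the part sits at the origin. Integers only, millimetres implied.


cube([56, 22, 921]);
translate([306, 0, 0]) cube([56, 22, 921]);
translate([56, 0, 0]) cube([250, 22, 56]);
translate([56, 0, 865]) cube([250, 22, 56]);


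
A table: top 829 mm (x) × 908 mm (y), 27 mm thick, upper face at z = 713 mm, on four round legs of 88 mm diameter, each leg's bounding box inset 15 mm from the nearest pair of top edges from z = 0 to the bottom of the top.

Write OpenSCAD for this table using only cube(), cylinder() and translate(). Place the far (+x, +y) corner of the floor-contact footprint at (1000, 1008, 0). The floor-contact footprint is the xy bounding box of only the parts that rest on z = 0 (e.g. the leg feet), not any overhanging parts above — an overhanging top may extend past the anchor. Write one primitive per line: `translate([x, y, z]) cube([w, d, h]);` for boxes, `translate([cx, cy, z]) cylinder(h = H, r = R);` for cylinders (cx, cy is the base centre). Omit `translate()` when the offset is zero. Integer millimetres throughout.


translate([186, 115, 686]) cube([829, 908, 27]);
translate([245, 174, 0]) cylinder(h = 686, r = 44);
translate([956, 174, 0]) cylinder(h = 686, r = 44);
translate([245, 964, 0]) cylinder(h = 686, r = 44);
translate([956, 964, 0]) cylinder(h = 686, r = 44);


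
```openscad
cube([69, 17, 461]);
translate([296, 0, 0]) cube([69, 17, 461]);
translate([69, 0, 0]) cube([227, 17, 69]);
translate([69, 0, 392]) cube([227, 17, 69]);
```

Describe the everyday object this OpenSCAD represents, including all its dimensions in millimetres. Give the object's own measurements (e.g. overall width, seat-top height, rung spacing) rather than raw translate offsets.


A rectangular picture frame lying in the x–z plane (depth along y). The opening is 227 mm wide (x) by 323 mm tall (z), surrounded by a border 69 mm wide on all four sides. The frame is 17 mm deep and is made of two full-height vertical stiles with two horizontal rails fitted between them.


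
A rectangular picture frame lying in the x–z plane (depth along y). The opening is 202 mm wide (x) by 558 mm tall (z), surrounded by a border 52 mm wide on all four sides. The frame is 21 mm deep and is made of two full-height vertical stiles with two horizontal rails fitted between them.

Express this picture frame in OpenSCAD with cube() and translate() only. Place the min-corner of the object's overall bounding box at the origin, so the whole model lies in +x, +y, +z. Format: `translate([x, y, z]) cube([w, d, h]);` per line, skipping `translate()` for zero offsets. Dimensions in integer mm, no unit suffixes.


cube([52, 21, 662]);
translate([254, 0, 0]) cube([52, 21, 662]);
translate([52, 0, 0]) cube([202, 21, 52]);
translate([52, 0, 610]) cube([202, 21, 52]);


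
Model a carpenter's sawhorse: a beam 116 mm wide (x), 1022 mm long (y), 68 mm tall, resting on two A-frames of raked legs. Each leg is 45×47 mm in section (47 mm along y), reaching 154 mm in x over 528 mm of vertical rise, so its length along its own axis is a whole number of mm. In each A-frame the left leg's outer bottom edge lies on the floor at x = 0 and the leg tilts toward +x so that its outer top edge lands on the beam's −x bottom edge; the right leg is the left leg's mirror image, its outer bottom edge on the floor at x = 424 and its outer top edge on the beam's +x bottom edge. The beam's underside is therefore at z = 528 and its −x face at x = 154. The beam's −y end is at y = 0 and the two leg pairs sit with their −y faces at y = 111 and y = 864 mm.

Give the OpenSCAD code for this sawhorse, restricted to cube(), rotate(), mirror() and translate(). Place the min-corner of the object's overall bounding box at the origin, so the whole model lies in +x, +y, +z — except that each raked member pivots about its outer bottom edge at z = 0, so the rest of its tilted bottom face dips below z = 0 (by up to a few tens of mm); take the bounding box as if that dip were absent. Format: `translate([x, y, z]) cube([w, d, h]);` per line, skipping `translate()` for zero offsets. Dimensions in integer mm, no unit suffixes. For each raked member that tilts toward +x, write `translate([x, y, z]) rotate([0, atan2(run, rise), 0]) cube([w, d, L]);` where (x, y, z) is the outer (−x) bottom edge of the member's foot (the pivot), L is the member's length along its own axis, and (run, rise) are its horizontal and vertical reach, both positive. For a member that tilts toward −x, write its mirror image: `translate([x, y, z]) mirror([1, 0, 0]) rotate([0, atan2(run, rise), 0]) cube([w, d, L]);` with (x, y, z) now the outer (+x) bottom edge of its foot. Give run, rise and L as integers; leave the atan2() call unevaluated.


// leg length = √(154² + 528²) = 550
// right-leg outer foot x = 2·154 + 116 = 424
// beam min-corner = (154, 0, 528)
translate([154, 0, 528]) cube([116, 1022, 68]);
translate([0, 111, 0]) rotate([0, atan2(154, 528), 0]) cube([45, 47, 550]);
translate([424, 111, 0]) mirror([1, 0, 0]) rotate([0, atan2(154, 528), 0]) cube([45, 47, 550]);
translate([0, 864, 0]) rotate([0, atan2(154, 528), 0]) cube([45, 47, 550]);
translate([424, 864, 0]) mirror([1, 0, 0]) rotate([0, atan2(154, 528), 0]) cube([45, 47, 550]);


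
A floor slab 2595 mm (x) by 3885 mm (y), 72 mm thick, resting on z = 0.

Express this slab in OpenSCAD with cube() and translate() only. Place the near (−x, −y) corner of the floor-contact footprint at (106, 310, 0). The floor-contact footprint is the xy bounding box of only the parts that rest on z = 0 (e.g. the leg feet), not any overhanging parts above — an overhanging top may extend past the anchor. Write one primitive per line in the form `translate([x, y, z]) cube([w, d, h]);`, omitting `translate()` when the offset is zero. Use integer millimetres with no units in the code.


translate([106, 310, 0]) cube([2595, 3885, 72]);


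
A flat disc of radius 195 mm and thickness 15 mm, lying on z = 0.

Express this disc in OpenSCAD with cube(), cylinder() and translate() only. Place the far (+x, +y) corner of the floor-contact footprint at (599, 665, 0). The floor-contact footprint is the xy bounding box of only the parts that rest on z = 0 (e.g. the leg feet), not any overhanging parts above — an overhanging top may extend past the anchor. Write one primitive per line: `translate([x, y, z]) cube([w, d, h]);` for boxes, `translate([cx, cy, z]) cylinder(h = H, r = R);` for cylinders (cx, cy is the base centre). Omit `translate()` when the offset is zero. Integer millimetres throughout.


translate([404, 470, 0]) cylinder(h = 15, r = 195);


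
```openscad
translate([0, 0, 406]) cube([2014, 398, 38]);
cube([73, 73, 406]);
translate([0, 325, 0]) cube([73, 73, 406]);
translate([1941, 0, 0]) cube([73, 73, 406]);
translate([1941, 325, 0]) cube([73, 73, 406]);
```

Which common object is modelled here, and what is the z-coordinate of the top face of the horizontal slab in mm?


A bench. The seat-top height is 444 mm.

A long slab on four corner posts — a bench. The slab sits at z = 406 with thickness 38, so the top is 406 + 38 = 444 mm.


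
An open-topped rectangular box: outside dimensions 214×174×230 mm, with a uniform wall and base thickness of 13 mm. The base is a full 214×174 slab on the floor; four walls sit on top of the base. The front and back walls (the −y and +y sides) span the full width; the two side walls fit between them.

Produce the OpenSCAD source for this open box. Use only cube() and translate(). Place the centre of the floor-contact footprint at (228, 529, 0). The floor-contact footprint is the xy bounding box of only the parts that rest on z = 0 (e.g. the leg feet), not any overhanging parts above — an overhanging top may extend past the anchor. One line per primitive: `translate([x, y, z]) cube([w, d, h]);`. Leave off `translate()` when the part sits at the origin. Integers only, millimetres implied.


translate([121, 442, 0]) cube([214, 174, 13]);
translate([121, 442, 13]) cube([214, 13, 217]);
translate([121, 603, 13]) cube([214, 13, 217]);
translate([121, 455, 13]) cube([13, 148, 217]);
translate([322, 455, 13]) cube([13, 148, 217]);


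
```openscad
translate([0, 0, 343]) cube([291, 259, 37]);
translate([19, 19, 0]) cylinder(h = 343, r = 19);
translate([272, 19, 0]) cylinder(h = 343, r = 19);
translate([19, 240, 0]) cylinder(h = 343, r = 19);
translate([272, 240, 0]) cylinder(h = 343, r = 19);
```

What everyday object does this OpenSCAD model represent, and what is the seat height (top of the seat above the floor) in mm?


A stool. The seat height is 380 mm.

A 291×259×37 slab at z = 343 on four corner cylinders — a stool. The seat top is 343 + 37 = 380 mm.


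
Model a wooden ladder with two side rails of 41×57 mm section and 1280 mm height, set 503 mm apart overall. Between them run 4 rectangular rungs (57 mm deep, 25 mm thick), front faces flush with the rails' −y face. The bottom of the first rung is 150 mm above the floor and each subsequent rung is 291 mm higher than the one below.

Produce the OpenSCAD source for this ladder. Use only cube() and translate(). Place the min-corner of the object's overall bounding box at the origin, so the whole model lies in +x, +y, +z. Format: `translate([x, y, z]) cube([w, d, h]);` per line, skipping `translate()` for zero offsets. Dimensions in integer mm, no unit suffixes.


cube([41, 57, 1280]);
translate([462, 0, 0]) cube([41, 57, 1280]);
translate([41, 0, 150]) cube([421, 57, 25]);
translate([41, 0, 441]) cube([421, 57, 25]);
translate([41, 0, 732]) cube([421, 57, 25]);
translate([41, 0, 1023]) cube([421, 57, 25]);


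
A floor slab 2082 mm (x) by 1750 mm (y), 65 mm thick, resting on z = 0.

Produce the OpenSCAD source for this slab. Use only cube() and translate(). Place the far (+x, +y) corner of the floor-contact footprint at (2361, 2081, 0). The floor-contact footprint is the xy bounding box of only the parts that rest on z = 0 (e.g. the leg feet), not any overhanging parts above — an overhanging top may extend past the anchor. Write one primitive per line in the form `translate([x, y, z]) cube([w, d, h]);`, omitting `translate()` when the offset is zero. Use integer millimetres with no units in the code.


translate([279, 331, 0]) cube([2082, 1750, 65]);


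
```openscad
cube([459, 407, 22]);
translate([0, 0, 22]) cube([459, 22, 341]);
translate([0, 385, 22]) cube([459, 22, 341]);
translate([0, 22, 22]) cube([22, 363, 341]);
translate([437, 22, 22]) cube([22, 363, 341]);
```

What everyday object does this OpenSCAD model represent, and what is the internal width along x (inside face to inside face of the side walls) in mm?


An open box. The internal width is 415 mm.

A 459×407 base slab with four walls standing on it — an open box. The base is 459 mm wide and the walls are 22 mm thick, so the internal width is 459 − 2 × 22 = 415 mm.


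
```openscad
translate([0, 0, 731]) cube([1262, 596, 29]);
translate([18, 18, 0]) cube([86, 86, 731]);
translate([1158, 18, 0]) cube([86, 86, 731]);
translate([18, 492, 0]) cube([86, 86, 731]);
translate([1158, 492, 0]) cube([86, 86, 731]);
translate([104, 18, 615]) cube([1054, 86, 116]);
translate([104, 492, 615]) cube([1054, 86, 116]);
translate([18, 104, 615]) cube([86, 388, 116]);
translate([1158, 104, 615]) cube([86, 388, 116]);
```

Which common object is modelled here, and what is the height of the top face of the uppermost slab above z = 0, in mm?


A table. The table height is 760 mm.

A 1262×596×29 slab sits at z = 731 on four 86 mm square posts — a table. The top surface is at 731 + 29 = 760 mm.


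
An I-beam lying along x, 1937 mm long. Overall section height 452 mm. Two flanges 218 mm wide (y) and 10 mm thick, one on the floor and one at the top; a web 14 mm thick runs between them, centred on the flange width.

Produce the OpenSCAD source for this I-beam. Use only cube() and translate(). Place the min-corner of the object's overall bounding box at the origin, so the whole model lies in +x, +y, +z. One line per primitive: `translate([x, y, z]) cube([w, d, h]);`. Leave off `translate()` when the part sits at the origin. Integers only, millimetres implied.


cube([1937, 218, 10]);
translate([0, 102, 10]) cube([1937, 14, 432]);
translate([0, 0, 442]) cube([1937, 218, 10]);


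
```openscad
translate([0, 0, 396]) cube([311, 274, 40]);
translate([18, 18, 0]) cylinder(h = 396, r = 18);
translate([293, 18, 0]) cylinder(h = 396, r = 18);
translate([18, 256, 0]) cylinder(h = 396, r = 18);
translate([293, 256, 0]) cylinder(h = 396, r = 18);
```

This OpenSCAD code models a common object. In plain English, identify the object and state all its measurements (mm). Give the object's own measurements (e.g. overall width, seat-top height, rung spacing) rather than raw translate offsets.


A simple wooden stool: a rectangular seat 311 mm (x) by 274 mm (y), 40 mm thick, top face at z = 436 mm, on four round legs, each 36 mm in diameter. The legs rest on z = 0, each leg's axis is inset half a diameter from the nearest pair of seat edges (so the leg's bounding box is flush with the corner).


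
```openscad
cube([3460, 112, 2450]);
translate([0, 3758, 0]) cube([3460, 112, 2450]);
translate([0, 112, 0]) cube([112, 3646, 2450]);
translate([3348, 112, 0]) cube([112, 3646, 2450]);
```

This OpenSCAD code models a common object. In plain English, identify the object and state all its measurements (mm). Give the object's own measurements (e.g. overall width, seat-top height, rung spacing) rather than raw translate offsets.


The wall frame of a small rectangular building: four walls, each 2450 mm tall and 112 mm thick, enclosing a footprint 3460 mm (x) by 3870 mm (y) outside-to-outside, with no floor or roof. The front and back walls (the −y and +y sides) span the full width; the two side walls fit between them.


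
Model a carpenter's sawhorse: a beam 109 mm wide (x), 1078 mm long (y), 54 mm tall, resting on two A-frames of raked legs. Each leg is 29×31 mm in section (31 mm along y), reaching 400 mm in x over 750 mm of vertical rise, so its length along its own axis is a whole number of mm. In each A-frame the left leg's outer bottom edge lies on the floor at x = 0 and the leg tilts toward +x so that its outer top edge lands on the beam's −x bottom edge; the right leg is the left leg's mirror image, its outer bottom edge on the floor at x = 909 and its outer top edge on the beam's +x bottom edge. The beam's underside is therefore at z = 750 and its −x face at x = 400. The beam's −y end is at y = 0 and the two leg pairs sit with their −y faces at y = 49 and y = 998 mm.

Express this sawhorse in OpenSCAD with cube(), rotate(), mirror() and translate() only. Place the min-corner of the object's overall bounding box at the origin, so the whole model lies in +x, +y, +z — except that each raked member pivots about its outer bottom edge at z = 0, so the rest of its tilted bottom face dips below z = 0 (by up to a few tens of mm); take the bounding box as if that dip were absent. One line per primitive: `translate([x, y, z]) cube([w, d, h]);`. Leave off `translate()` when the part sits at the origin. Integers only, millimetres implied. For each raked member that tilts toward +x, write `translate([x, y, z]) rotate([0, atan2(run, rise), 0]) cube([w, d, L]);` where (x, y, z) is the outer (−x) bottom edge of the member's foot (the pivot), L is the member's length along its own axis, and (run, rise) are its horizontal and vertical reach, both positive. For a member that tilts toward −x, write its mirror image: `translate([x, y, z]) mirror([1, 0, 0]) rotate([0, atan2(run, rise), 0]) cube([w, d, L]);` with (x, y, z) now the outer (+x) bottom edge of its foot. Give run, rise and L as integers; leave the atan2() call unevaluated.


// leg length = √(400² + 750²) = 850
// right-leg outer foot x = 2·400 + 109 = 909
// beam min-corner = (400, 0, 750)
translate([400, 0, 750]) cube([109, 1078, 54]);
translate([0, 49, 0]) rotate([0, atan2(400, 750), 0]) cube([29, 31, 850]);
translate([909, 49, 0]) mirror([1, 0, 0]) rotate([0, atan2(400, 750), 0]) cube([29, 31, 850]);
translate([0, 998, 0]) rotate([0, atan2(400, 750), 0]) cube([29, 31, 850]);
translate([909, 998, 0]) mirror([1, 0, 0]) rotate([0, atan2(400, 750), 0]) cube([29, 31, 850]);


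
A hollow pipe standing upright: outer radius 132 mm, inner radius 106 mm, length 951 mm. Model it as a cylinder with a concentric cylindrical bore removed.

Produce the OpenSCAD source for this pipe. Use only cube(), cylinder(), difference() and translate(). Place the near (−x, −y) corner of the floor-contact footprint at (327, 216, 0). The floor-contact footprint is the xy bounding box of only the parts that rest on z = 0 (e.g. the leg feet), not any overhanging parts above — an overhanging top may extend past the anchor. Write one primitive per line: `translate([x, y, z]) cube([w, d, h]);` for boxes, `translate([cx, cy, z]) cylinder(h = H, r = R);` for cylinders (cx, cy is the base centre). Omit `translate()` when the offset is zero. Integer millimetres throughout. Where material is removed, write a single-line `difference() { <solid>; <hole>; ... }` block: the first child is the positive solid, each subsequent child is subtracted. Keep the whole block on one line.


difference() { translate([459, 348, 0]) cylinder(h = 951, r = 132); translate([459, 348, 0]) cylinder(h = 951, r = 106); }
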